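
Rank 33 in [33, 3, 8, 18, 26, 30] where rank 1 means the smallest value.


Sort ascending: [3, 8, 18, 26, 30, 33]
Find 33 in the sorted list.
33 is at position 6 (1-indexed).
Final answer: 6


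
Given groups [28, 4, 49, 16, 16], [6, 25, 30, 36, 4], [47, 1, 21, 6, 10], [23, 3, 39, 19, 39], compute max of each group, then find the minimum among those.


Find max of each group:
  Group 1: [28, 4, 49, 16, 16] -> max = 49
  Group 2: [6, 25, 30, 36, 4] -> max = 36
  Group 3: [47, 1, 21, 6, 10] -> max = 47
  Group 4: [23, 3, 39, 19, 39] -> max = 39
Maxes: [49, 36, 47, 39]
Minimum of maxes = 36
Final answer: 36


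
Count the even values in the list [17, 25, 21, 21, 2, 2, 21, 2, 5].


Check each element:
  17 is odd
  25 is odd
  21 is odd
  21 is odd
  2 is even
  2 is even
  21 is odd
  2 is even
  5 is odd
Evens: [2, 2, 2]
Count of evens = 3
Final answer: 3


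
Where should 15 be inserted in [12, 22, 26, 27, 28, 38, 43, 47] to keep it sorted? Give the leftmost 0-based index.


List is sorted: [12, 22, 26, 27, 28, 38, 43, 47]
We need the leftmost position where 15 can be inserted, i.e. the first index whose element is >= 15 (or the end of the list if none is).
Binary search with low=0, high=8 (0-based indices):
  low=0, high=8, mid=4: a[4]=28 >= 15, so high = 4
  low=0, high=4, mid=2: a[2]=26 >= 15, so high = 2
  low=0, high=2, mid=1: a[1]=22 >= 15, so high = 1
  low=0, high=1, mid=0: a[0]=12 < 15, so low = 1
Now low = high = 1, so the insertion index is 1.
Final answer: 1


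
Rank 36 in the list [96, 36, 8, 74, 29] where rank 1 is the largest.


Sort descending: [96, 74, 36, 29, 8]
Find 36 in the sorted list.
36 is at position 3.
Final answer: 3


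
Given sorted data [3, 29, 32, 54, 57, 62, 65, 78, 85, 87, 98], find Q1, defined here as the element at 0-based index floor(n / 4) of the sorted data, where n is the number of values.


The list has n = 11 elements.
Q1 index = floor(11 / 4) = floor(2.75) = 2
Counting from index 0 in the sorted data, the element at index 2 is 32.
Final answer: 32


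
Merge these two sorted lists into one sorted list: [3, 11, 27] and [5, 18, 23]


List A: [3, 11, 27]
List B: [5, 18, 23]
Repeatedly compare the front elements and take the smaller:
  3 vs 5 -> take 3
  11 vs 5 -> take 5
  11 vs 18 -> take 11
  27 vs 18 -> take 18
  27 vs 23 -> take 23
  B is exhausted; append the rest of A: [27]
Final answer: [3, 5, 11, 18, 23, 27]


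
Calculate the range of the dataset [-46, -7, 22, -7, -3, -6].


Maximum value: 22
Minimum value: -46
Range = 22 - (-46) = 68
Final answer: 68


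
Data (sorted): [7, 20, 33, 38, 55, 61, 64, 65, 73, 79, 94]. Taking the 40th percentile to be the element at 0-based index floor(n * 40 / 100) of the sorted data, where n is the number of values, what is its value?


The dataset has n = 11 elements.
Index = floor(11 * 40 / 100) = floor(440 / 100) = floor(4.4) = 4
Counting from index 0 in the sorted data, the element at index 4 is 55.
Final answer: 55


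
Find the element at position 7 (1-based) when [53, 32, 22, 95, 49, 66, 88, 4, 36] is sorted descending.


Sort descending: [95, 88, 66, 53, 49, 36, 32, 22, 4]
The 7th element (1-indexed) is at index 6.
Value = 32
Final answer: 32


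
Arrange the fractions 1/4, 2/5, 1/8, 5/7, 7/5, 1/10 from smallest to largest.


Convert to decimal for comparison:
  1/4 = 0.25
  2/5 = 0.4
  1/8 = 0.125
  5/7 = 0.7143
  7/5 = 1.4
  1/10 = 0.1
Decimals in increasing order: 0.1 < 0.125 < 0.25 < 0.4 < 0.7143 < 1.4
Writing each back as its fraction gives the sorted order.
Final answer: 1/10, 1/8, 1/4, 2/5, 5/7, 7/5


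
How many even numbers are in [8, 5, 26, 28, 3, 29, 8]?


Check each element:
  8 is even
  5 is odd
  26 is even
  28 is even
  3 is odd
  29 is odd
  8 is even
Evens: [8, 26, 28, 8]
Count of evens = 4
Final answer: 4


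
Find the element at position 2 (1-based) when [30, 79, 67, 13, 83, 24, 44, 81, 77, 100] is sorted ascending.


Sort ascending: [13, 24, 30, 44, 67, 77, 79, 81, 83, 100]
The 2nd element (1-indexed) is at index 1.
Value = 24
Final answer: 24


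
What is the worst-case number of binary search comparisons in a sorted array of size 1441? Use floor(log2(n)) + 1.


Binary search halves the search space each step.
Maximum comparisons = floor(log2(1441)) + 1
log2(1441) = 10.4929
floor(log2(1441)) = 10, so 10 + 1 = 11
Final answer: 11


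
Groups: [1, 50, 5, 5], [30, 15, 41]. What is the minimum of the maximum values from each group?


Find max of each group:
  Group 1: [1, 50, 5, 5] -> max = 50
  Group 2: [30, 15, 41] -> max = 41
Maxes: [50, 41]
Minimum of maxes = 41
Final answer: 41


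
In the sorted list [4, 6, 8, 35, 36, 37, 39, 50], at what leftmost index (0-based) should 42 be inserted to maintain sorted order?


List is sorted: [4, 6, 8, 35, 36, 37, 39, 50]
We need the leftmost position where 42 can be inserted, i.e. the first index whose element is >= 42 (or the end of the list if none is).
Binary search with low=0, high=8 (0-based indices):
  low=0, high=8, mid=4: a[4]=36 < 42, so low = 5
  low=5, high=8, mid=6: a[6]=39 < 42, so low = 7
  low=7, high=8, mid=7: a[7]=50 >= 42, so high = 7
Now low = high = 7, so the insertion index is 7.
Final answer: 7


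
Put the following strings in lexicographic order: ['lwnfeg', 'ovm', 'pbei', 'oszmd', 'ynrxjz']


Compare strings character by character (the first differing letter decides):
  'lwnfeg' < 'oszmd' since 'l' < 'o' at position 1
  'oszmd' < 'ovm' since 's' < 'v' at position 2
  'ovm' < 'pbei' since 'o' < 'p' at position 1
  'pbei' < 'ynrxjz' since 'p' < 'y' at position 1
Chaining these comparisons gives the alphabetical order.
Final answer: ['lwnfeg', 'oszmd', 'ovm', 'pbei', 'ynrxjz']


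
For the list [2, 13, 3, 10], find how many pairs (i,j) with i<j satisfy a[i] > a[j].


For each element, count the later elements that are smaller than it:
  2 (index 0): smaller elements after it = [] -> 0
  13 (index 1): smaller elements after it = [3, 10] -> 2
  3 (index 2): smaller elements after it = [] -> 0
Total inversions = 0 + 2 + 0 = 2
Final answer: 2


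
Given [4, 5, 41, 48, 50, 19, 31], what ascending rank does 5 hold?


Sort ascending: [4, 5, 19, 31, 41, 48, 50]
Find 5 in the sorted list.
5 is at position 2 (1-indexed).
Final answer: 2


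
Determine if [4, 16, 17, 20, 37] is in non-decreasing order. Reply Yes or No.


Check consecutive pairs:
  4 <= 16? True
  16 <= 17? True
  17 <= 20? True
  20 <= 37? True
Every consecutive pair is in order, so the list is non-decreasing.
Final answer: Yes


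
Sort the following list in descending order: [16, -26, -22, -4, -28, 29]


Original list: [16, -26, -22, -4, -28, 29]
Repeatedly take the largest remaining element:
  Remaining [16, -26, -22, -4, -28, 29] -> largest is 29
  Remaining [16, -26, -22, -4, -28] -> largest is 16
  Remaining [-26, -22, -4, -28] -> largest is -4
  Remaining [-26, -22, -28] -> largest is -22
  Remaining [-26, -28] -> largest is -26
  Remaining [-28] -> largest is -28
Collecting the picks in order gives the descending list.
Final answer: [29, 16, -4, -22, -26, -28]


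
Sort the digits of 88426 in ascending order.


The number 88426 has digits: 8, 8, 4, 2, 6
Sorted: 2, 4, 6, 8, 8
Joining the sorted digits gives the result.
Final answer: 24688


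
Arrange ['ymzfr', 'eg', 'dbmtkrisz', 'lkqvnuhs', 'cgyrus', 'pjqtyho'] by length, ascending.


Compute lengths:
  'ymzfr' has length 5
  'eg' has length 2
  'dbmtkrisz' has length 9
  'lkqvnuhs' has length 8
  'cgyrus' has length 6
  'pjqtyho' has length 7
Lengths in increasing order: 2 < 5 < 6 < 7 < 8 < 9
Listing the words in that order gives the answer.
Final answer: ['eg', 'ymzfr', 'cgyrus', 'pjqtyho', 'lkqvnuhs', 'dbmtkrisz']


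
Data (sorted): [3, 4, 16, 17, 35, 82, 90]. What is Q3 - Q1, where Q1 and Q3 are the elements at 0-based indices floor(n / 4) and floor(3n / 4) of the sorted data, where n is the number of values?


The data has n = 7 elements.
Q1 index = floor(7 / 4) = floor(1.75) = 1; Q3 index = floor(3 * 7 / 4) = floor(5.25) = 5
Q1 = element at index 1 = 4
Q3 = element at index 5 = 82
IQR = 82 - 4 = 78
Final answer: 78


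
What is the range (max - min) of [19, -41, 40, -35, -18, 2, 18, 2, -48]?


Maximum value: 40
Minimum value: -48
Range = 40 - (-48) = 88
Final answer: 88


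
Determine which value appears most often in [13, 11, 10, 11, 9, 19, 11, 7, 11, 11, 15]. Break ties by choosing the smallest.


Count the frequency of each value:
  7 appears 1 time(s)
  9 appears 1 time(s)
  10 appears 1 time(s)
  11 appears 5 time(s)
  13 appears 1 time(s)
  15 appears 1 time(s)
  19 appears 1 time(s)
Maximum frequency is 5.
Only 11 reaches that frequency, so it is the mode.
Final answer: 11


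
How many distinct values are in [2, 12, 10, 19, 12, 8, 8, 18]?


List all unique values:
Distinct values: [2, 8, 10, 12, 18, 19]
Count = 6
Final answer: 6


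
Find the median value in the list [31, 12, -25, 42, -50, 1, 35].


First, sort the list: [-50, -25, 1, 12, 31, 35, 42]
The list has 7 elements (odd count).
The middle index is 3 (0-based), and the element there is 12.
Final answer: 12


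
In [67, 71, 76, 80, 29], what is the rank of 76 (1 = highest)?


Sort descending: [80, 76, 71, 67, 29]
Find 76 in the sorted list.
76 is at position 2.
Final answer: 2


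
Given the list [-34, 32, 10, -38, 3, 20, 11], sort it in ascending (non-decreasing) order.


Original list: [-34, 32, 10, -38, 3, 20, 11]
Repeatedly take the smallest remaining element:
  Remaining [-34, 32, 10, -38, 3, 20, 11] -> smallest is -38
  Remaining [-34, 32, 10, 3, 20, 11] -> smallest is -34
  Remaining [32, 10, 3, 20, 11] -> smallest is 3
  Remaining [32, 10, 20, 11] -> smallest is 10
  Remaining [32, 20, 11] -> smallest is 11
  Remaining [32, 20] -> smallest is 20
  Remaining [32] -> smallest is 32
Collecting the picks in order gives the sorted list.
Final answer: [-38, -34, 3, 10, 11, 20, 32]


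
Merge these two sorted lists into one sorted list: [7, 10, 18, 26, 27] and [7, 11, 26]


List A: [7, 10, 18, 26, 27]
List B: [7, 11, 26]
Repeatedly compare the front elements and take the smaller:
  7 vs 7 -> take 7
  10 vs 7 -> take 7
  10 vs 11 -> take 10
  18 vs 11 -> take 11
  18 vs 26 -> take 18
  26 vs 26 -> take 26
  27 vs 26 -> take 26
  B is exhausted; append the rest of A: [27]
Final answer: [7, 7, 10, 11, 18, 26, 26, 27]


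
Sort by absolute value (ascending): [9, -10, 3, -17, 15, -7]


Compute absolute values:
  |9| = 9
  |-10| = 10
  |3| = 3
  |-17| = 17
  |15| = 15
  |-7| = 7
Absolute values in increasing order: 3 < 7 < 9 < 10 < 15 < 17
Listing the original numbers in that order gives the answer.
Final answer: [3, -7, 9, -10, 15, -17]


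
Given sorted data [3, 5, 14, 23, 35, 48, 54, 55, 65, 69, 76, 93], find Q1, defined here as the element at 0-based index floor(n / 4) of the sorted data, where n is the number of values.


The list has n = 12 elements.
Q1 index = floor(12 / 4) = floor(3) = 3
Counting from index 0 in the sorted data, the element at index 3 is 23.
Final answer: 23


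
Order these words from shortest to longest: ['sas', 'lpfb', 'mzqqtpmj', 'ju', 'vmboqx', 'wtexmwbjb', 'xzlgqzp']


Compute lengths:
  'sas' has length 3
  'lpfb' has length 4
  'mzqqtpmj' has length 8
  'ju' has length 2
  'vmboqx' has length 6
  'wtexmwbjb' has length 9
  'xzlgqzp' has length 7
Lengths in increasing order: 2 < 3 < 4 < 6 < 7 < 8 < 9
Listing the words in that order gives the answer.
Final answer: ['ju', 'sas', 'lpfb', 'vmboqx', 'xzlgqzp', 'mzqqtpmj', 'wtexmwbjb']


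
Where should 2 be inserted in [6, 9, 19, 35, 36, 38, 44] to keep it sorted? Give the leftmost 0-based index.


List is sorted: [6, 9, 19, 35, 36, 38, 44]
We need the leftmost position where 2 can be inserted, i.e. the first index whose element is >= 2 (or the end of the list if none is).
Binary search with low=0, high=7 (0-based indices):
  low=0, high=7, mid=3: a[3]=35 >= 2, so high = 3
  low=0, high=3, mid=1: a[1]=9 >= 2, so high = 1
  low=0, high=1, mid=0: a[0]=6 >= 2, so high = 0
Now low = high = 0, so the insertion index is 0.
Final answer: 0


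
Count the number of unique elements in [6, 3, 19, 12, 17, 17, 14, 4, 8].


List all unique values:
Distinct values: [3, 4, 6, 8, 12, 14, 17, 19]
Count = 8
Final answer: 8


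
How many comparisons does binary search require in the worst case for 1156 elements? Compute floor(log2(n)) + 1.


Binary search halves the search space each step.
Maximum comparisons = floor(log2(1156)) + 1
log2(1156) = 10.1749
floor(log2(1156)) = 10, so 10 + 1 = 11
Final answer: 11


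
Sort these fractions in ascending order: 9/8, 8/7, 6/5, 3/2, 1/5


Convert to decimal for comparison:
  9/8 = 1.125
  8/7 = 1.1429
  6/5 = 1.2
  3/2 = 1.5
  1/5 = 0.2
Decimals in increasing order: 0.2 < 1.125 < 1.1429 < 1.2 < 1.5
Writing each back as its fraction gives the sorted order.
Final answer: 1/5, 9/8, 8/7, 6/5, 3/2


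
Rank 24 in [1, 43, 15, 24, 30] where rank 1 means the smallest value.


Sort ascending: [1, 15, 24, 30, 43]
Find 24 in the sorted list.
24 is at position 3 (1-indexed).
Final answer: 3


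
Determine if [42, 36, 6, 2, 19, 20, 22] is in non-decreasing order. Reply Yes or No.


Check consecutive pairs:
  42 <= 36? False
  36 <= 6? False
  6 <= 2? False
  2 <= 19? True
  19 <= 20? True
  20 <= 22? True
3 consecutive pair(s) are out of order, so the list is not sorted.
Final answer: No


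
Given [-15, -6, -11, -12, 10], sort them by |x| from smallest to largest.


Compute absolute values:
  |-15| = 15
  |-6| = 6
  |-11| = 11
  |-12| = 12
  |10| = 10
Absolute values in increasing order: 6 < 10 < 11 < 12 < 15
Listing the original numbers in that order gives the answer.
Final answer: [-6, 10, -11, -12, -15]


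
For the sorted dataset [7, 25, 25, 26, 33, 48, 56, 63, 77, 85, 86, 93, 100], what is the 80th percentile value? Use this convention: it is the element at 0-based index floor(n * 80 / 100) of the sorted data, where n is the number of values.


The dataset has n = 13 elements.
Index = floor(13 * 80 / 100) = floor(1040 / 100) = floor(10.4) = 10
Counting from index 0 in the sorted data, the element at index 10 is 86.
Final answer: 86


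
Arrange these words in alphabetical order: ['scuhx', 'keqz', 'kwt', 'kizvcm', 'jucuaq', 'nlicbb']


Compare strings character by character (the first differing letter decides):
  'jucuaq' < 'keqz' since 'j' < 'k' at position 1
  'keqz' < 'kizvcm' since 'e' < 'i' at position 2
  'kizvcm' < 'kwt' since 'i' < 'w' at position 2
  'kwt' < 'nlicbb' since 'k' < 'n' at position 1
  'nlicbb' < 'scuhx' since 'n' < 's' at position 1
Chaining these comparisons gives the alphabetical order.
Final answer: ['jucuaq', 'keqz', 'kizvcm', 'kwt', 'nlicbb', 'scuhx']


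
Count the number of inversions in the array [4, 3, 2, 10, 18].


For each element, count the later elements that are smaller than it:
  4 (index 0): smaller elements after it = [3, 2] -> 2
  3 (index 1): smaller elements after it = [2] -> 1
  2 (index 2): smaller elements after it = [] -> 0
  10 (index 3): smaller elements after it = [] -> 0
Total inversions = 2 + 1 + 0 + 0 = 3
Final answer: 3


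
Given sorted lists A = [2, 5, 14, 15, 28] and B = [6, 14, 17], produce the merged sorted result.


List A: [2, 5, 14, 15, 28]
List B: [6, 14, 17]
Repeatedly compare the front elements and take the smaller:
  2 vs 6 -> take 2
  5 vs 6 -> take 5
  14 vs 6 -> take 6
  14 vs 14 -> take 14
  15 vs 14 -> take 14
  15 vs 17 -> take 15
  28 vs 17 -> take 17
  B is exhausted; append the rest of A: [28]
Final answer: [2, 5, 6, 14, 14, 15, 17, 28]


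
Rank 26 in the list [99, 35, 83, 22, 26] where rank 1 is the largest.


Sort descending: [99, 83, 35, 26, 22]
Find 26 in the sorted list.
26 is at position 4.
Final answer: 4


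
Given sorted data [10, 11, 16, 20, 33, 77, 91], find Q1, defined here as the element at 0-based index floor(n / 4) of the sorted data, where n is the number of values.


The list has n = 7 elements.
Q1 index = floor(7 / 4) = floor(1.75) = 1
Counting from index 0 in the sorted data, the element at index 1 is 11.
Final answer: 11


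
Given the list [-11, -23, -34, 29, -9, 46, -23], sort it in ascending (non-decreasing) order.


Original list: [-11, -23, -34, 29, -9, 46, -23]
Repeatedly take the smallest remaining element:
  Remaining [-11, -23, -34, 29, -9, 46, -23] -> smallest is -34
  Remaining [-11, -23, 29, -9, 46, -23] -> smallest is -23
  Remaining [-11, 29, -9, 46, -23] -> smallest is -23
  Remaining [-11, 29, -9, 46] -> smallest is -11
  Remaining [29, -9, 46] -> smallest is -9
  Remaining [29, 46] -> smallest is 29
  Remaining [46] -> smallest is 46
Collecting the picks in order gives the sorted list.
Final answer: [-34, -23, -23, -11, -9, 29, 46]


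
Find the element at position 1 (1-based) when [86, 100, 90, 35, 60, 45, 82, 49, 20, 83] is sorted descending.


Sort descending: [100, 90, 86, 83, 82, 60, 49, 45, 35, 20]
The 1st element (1-indexed) is at index 0.
Value = 100
Final answer: 100


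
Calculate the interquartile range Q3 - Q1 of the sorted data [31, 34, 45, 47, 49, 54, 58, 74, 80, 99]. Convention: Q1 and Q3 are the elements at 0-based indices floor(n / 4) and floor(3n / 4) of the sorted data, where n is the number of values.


The data has n = 10 elements.
Q1 index = floor(10 / 4) = floor(2.5) = 2; Q3 index = floor(3 * 10 / 4) = floor(7.5) = 7
Q1 = element at index 2 = 45
Q3 = element at index 7 = 74
IQR = 74 - 45 = 29
Final answer: 29


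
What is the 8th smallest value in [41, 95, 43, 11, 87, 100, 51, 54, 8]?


Sort ascending: [8, 11, 41, 43, 51, 54, 87, 95, 100]
The 8th element (1-indexed) is at index 7.
Value = 95
Final answer: 95


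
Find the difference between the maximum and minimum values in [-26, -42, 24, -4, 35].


Maximum value: 35
Minimum value: -42
Range = 35 - (-42) = 77
Final answer: 77


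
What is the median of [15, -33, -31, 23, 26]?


First, sort the list: [-33, -31, 15, 23, 26]
The list has 5 elements (odd count).
The middle index is 2 (0-based), and the element there is 15.
Final answer: 15


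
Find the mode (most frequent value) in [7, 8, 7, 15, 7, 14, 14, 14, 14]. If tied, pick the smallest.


Count the frequency of each value:
  7 appears 3 time(s)
  8 appears 1 time(s)
  14 appears 4 time(s)
  15 appears 1 time(s)
Maximum frequency is 4.
Only 14 reaches that frequency, so it is the mode.
Final answer: 14


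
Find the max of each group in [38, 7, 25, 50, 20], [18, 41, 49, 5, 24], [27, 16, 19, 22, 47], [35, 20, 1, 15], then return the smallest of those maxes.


Find max of each group:
  Group 1: [38, 7, 25, 50, 20] -> max = 50
  Group 2: [18, 41, 49, 5, 24] -> max = 49
  Group 3: [27, 16, 19, 22, 47] -> max = 47
  Group 4: [35, 20, 1, 15] -> max = 35
Maxes: [50, 49, 47, 35]
Minimum of maxes = 35
Final answer: 35


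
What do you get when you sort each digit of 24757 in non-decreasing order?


The number 24757 has digits: 2, 4, 7, 5, 7
Sorted: 2, 4, 5, 7, 7
Joining the sorted digits gives the result.
Final answer: 24577


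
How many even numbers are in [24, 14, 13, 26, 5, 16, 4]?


Check each element:
  24 is even
  14 is even
  13 is odd
  26 is even
  5 is odd
  16 is even
  4 is even
Evens: [24, 14, 26, 16, 4]
Count of evens = 5
Final answer: 5


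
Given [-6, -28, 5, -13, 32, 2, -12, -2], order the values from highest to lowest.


Original list: [-6, -28, 5, -13, 32, 2, -12, -2]
Repeatedly take the largest remaining element:
  Remaining [-6, -28, 5, -13, 32, 2, -12, -2] -> largest is 32
  Remaining [-6, -28, 5, -13, 2, -12, -2] -> largest is 5
  Remaining [-6, -28, -13, 2, -12, -2] -> largest is 2
  Remaining [-6, -28, -13, -12, -2] -> largest is -2
  Remaining [-6, -28, -13, -12] -> largest is -6
  Remaining [-28, -13, -12] -> largest is -12
  Remaining [-28, -13] -> largest is -13
  Remaining [-28] -> largest is -28
Collecting the picks in order gives the descending list.
Final answer: [32, 5, 2, -2, -6, -12, -13, -28]


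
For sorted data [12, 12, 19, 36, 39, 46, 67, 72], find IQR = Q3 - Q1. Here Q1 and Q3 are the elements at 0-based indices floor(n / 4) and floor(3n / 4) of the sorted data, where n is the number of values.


The data has n = 8 elements.
Q1 index = floor(8 / 4) = floor(2) = 2; Q3 index = floor(3 * 8 / 4) = floor(6) = 6
Q1 = element at index 2 = 19
Q3 = element at index 6 = 67
IQR = 67 - 19 = 48
Final answer: 48


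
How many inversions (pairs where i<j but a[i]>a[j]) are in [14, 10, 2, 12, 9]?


For each element, count the later elements that are smaller than it:
  14 (index 0): smaller elements after it = [10, 2, 12, 9] -> 4
  10 (index 1): smaller elements after it = [2, 9] -> 2
  2 (index 2): smaller elements after it = [] -> 0
  12 (index 3): smaller elements after it = [9] -> 1
Total inversions = 4 + 2 + 0 + 1 = 7
Final answer: 7


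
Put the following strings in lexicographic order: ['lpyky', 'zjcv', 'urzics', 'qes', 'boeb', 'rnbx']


Compare strings character by character (the first differing letter decides):
  'boeb' < 'lpyky' since 'b' < 'l' at position 1
  'lpyky' < 'qes' since 'l' < 'q' at position 1
  'qes' < 'rnbx' since 'q' < 'r' at position 1
  'rnbx' < 'urzics' since 'r' < 'u' at position 1
  'urzics' < 'zjcv' since 'u' < 'z' at position 1
Chaining these comparisons gives the alphabetical order.
Final answer: ['boeb', 'lpyky', 'qes', 'rnbx', 'urzics', 'zjcv']


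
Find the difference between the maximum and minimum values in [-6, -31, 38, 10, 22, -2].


Maximum value: 38
Minimum value: -31
Range = 38 - (-31) = 69
Final answer: 69


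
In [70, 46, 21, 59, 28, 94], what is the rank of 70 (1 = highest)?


Sort descending: [94, 70, 59, 46, 28, 21]
Find 70 in the sorted list.
70 is at position 2.
Final answer: 2


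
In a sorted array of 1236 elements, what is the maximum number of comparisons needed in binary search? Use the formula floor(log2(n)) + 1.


Binary search halves the search space each step.
Maximum comparisons = floor(log2(1236)) + 1
log2(1236) = 10.2715
floor(log2(1236)) = 10, so 10 + 1 = 11
Final answer: 11


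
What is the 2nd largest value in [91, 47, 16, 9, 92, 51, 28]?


Sort descending: [92, 91, 51, 47, 28, 16, 9]
The 2nd element (1-indexed) is at index 1.
Value = 91
Final answer: 91


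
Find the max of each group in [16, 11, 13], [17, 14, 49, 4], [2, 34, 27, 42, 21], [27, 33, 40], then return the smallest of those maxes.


Find max of each group:
  Group 1: [16, 11, 13] -> max = 16
  Group 2: [17, 14, 49, 4] -> max = 49
  Group 3: [2, 34, 27, 42, 21] -> max = 42
  Group 4: [27, 33, 40] -> max = 40
Maxes: [16, 49, 42, 40]
Minimum of maxes = 16
Final answer: 16


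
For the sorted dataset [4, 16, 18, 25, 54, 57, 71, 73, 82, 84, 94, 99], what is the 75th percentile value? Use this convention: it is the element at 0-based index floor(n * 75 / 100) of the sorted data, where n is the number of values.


The dataset has n = 12 elements.
Index = floor(12 * 75 / 100) = floor(900 / 100) = floor(9) = 9
Counting from index 0 in the sorted data, the element at index 9 is 84.
Final answer: 84


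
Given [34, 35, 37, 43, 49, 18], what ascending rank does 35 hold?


Sort ascending: [18, 34, 35, 37, 43, 49]
Find 35 in the sorted list.
35 is at position 3 (1-indexed).
Final answer: 3


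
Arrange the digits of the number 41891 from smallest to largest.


The number 41891 has digits: 4, 1, 8, 9, 1
Sorted: 1, 1, 4, 8, 9
Joining the sorted digits gives the result.
Final answer: 11489


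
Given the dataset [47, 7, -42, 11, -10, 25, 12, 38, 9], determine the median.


First, sort the list: [-42, -10, 7, 9, 11, 12, 25, 38, 47]
The list has 9 elements (odd count).
The middle index is 4 (0-based), and the element there is 11.
Final answer: 11


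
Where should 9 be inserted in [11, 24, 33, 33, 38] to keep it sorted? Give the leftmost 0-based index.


List is sorted: [11, 24, 33, 33, 38]
We need the leftmost position where 9 can be inserted, i.e. the first index whose element is >= 9 (or the end of the list if none is).
Binary search with low=0, high=5 (0-based indices):
  low=0, high=5, mid=2: a[2]=33 >= 9, so high = 2
  low=0, high=2, mid=1: a[1]=24 >= 9, so high = 1
  low=0, high=1, mid=0: a[0]=11 >= 9, so high = 0
Now low = high = 0, so the insertion index is 0.
Final answer: 0


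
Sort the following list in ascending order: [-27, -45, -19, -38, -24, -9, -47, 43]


Original list: [-27, -45, -19, -38, -24, -9, -47, 43]
Repeatedly take the smallest remaining element:
  Remaining [-27, -45, -19, -38, -24, -9, -47, 43] -> smallest is -47
  Remaining [-27, -45, -19, -38, -24, -9, 43] -> smallest is -45
  Remaining [-27, -19, -38, -24, -9, 43] -> smallest is -38
  Remaining [-27, -19, -24, -9, 43] -> smallest is -27
  Remaining [-19, -24, -9, 43] -> smallest is -24
  Remaining [-19, -9, 43] -> smallest is -19
  Remaining [-9, 43] -> smallest is -9
  Remaining [43] -> smallest is 43
Collecting the picks in order gives the sorted list.
Final answer: [-47, -45, -38, -27, -24, -19, -9, 43]


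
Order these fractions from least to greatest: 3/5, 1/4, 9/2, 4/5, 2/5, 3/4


Convert to decimal for comparison:
  3/5 = 0.6
  1/4 = 0.25
  9/2 = 4.5
  4/5 = 0.8
  2/5 = 0.4
  3/4 = 0.75
Decimals in increasing order: 0.25 < 0.4 < 0.6 < 0.75 < 0.8 < 4.5
Writing each back as its fraction gives the sorted order.
Final answer: 1/4, 2/5, 3/5, 3/4, 4/5, 9/2


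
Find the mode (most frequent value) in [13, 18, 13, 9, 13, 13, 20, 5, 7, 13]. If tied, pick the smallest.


Count the frequency of each value:
  5 appears 1 time(s)
  7 appears 1 time(s)
  9 appears 1 time(s)
  13 appears 5 time(s)
  18 appears 1 time(s)
  20 appears 1 time(s)
Maximum frequency is 5.
Only 13 reaches that frequency, so it is the mode.
Final answer: 13


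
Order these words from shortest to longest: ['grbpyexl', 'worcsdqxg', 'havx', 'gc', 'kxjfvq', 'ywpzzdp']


Compute lengths:
  'grbpyexl' has length 8
  'worcsdqxg' has length 9
  'havx' has length 4
  'gc' has length 2
  'kxjfvq' has length 6
  'ywpzzdp' has length 7
Lengths in increasing order: 2 < 4 < 6 < 7 < 8 < 9
Listing the words in that order gives the answer.
Final answer: ['gc', 'havx', 'kxjfvq', 'ywpzzdp', 'grbpyexl', 'worcsdqxg']


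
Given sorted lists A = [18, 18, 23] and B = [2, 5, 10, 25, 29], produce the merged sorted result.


List A: [18, 18, 23]
List B: [2, 5, 10, 25, 29]
Repeatedly compare the front elements and take the smaller:
  18 vs 2 -> take 2
  18 vs 5 -> take 5
  18 vs 10 -> take 10
  18 vs 25 -> take 18
  18 vs 25 -> take 18
  23 vs 25 -> take 23
  A is exhausted; append the rest of B: [25, 29]
Final answer: [2, 5, 10, 18, 18, 23, 25, 29]


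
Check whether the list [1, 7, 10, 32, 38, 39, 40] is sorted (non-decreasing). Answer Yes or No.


Check consecutive pairs:
  1 <= 7? True
  7 <= 10? True
  10 <= 32? True
  32 <= 38? True
  38 <= 39? True
  39 <= 40? True
Every consecutive pair is in order, so the list is non-decreasing.
Final answer: Yes


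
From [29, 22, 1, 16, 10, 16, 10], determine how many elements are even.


Check each element:
  29 is odd
  22 is even
  1 is odd
  16 is even
  10 is even
  16 is even
  10 is even
Evens: [22, 16, 10, 16, 10]
Count of evens = 5
Final answer: 5


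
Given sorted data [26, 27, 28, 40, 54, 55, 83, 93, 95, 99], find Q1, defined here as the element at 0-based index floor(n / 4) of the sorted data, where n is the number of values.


The list has n = 10 elements.
Q1 index = floor(10 / 4) = floor(2.5) = 2
Counting from index 0 in the sorted data, the element at index 2 is 28.
Final answer: 28


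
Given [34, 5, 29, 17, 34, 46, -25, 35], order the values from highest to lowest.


Original list: [34, 5, 29, 17, 34, 46, -25, 35]
Repeatedly take the largest remaining element:
  Remaining [34, 5, 29, 17, 34, 46, -25, 35] -> largest is 46
  Remaining [34, 5, 29, 17, 34, -25, 35] -> largest is 35
  Remaining [34, 5, 29, 17, 34, -25] -> largest is 34
  Remaining [5, 29, 17, 34, -25] -> largest is 34
  Remaining [5, 29, 17, -25] -> largest is 29
  Remaining [5, 17, -25] -> largest is 17
  Remaining [5, -25] -> largest is 5
  Remaining [-25] -> largest is -25
Collecting the picks in order gives the descending list.
Final answer: [46, 35, 34, 34, 29, 17, 5, -25]


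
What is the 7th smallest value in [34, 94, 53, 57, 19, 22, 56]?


Sort ascending: [19, 22, 34, 53, 56, 57, 94]
The 7th element (1-indexed) is at index 6.
Value = 94
Final answer: 94


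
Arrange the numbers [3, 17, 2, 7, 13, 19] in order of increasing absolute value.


Compute absolute values:
  |3| = 3
  |17| = 17
  |2| = 2
  |7| = 7
  |13| = 13
  |19| = 19
Absolute values in increasing order: 2 < 3 < 7 < 13 < 17 < 19
Listing the original numbers in that order gives the answer.
Final answer: [2, 3, 7, 13, 17, 19]


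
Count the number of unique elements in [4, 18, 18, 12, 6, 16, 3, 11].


List all unique values:
Distinct values: [3, 4, 6, 11, 12, 16, 18]
Count = 7
Final answer: 7


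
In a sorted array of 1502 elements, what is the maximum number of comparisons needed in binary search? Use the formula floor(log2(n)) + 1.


Binary search halves the search space each step.
Maximum comparisons = floor(log2(1502)) + 1
log2(1502) = 10.5527
floor(log2(1502)) = 10, so 10 + 1 = 11
Final answer: 11


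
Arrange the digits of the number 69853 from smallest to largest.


The number 69853 has digits: 6, 9, 8, 5, 3
Sorted: 3, 5, 6, 8, 9
Joining the sorted digits gives the result.
Final answer: 35689


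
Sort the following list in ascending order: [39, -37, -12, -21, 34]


Original list: [39, -37, -12, -21, 34]
Repeatedly take the smallest remaining element:
  Remaining [39, -37, -12, -21, 34] -> smallest is -37
  Remaining [39, -12, -21, 34] -> smallest is -21
  Remaining [39, -12, 34] -> smallest is -12
  Remaining [39, 34] -> smallest is 34
  Remaining [39] -> smallest is 39
Collecting the picks in order gives the sorted list.
Final answer: [-37, -21, -12, 34, 39]


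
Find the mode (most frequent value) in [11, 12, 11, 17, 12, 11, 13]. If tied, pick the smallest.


Count the frequency of each value:
  11 appears 3 time(s)
  12 appears 2 time(s)
  13 appears 1 time(s)
  17 appears 1 time(s)
Maximum frequency is 3.
Only 11 reaches that frequency, so it is the mode.
Final answer: 11


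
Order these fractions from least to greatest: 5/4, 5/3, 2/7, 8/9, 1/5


Convert to decimal for comparison:
  5/4 = 1.25
  5/3 = 1.6667
  2/7 = 0.2857
  8/9 = 0.8889
  1/5 = 0.2
Decimals in increasing order: 0.2 < 0.2857 < 0.8889 < 1.25 < 1.6667
Writing each back as its fraction gives the sorted order.
Final answer: 1/5, 2/7, 8/9, 5/4, 5/3


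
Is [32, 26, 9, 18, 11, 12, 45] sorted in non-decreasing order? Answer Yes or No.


Check consecutive pairs:
  32 <= 26? False
  26 <= 9? False
  9 <= 18? True
  18 <= 11? False
  11 <= 12? True
  12 <= 45? True
3 consecutive pair(s) are out of order, so the list is not sorted.
Final answer: No


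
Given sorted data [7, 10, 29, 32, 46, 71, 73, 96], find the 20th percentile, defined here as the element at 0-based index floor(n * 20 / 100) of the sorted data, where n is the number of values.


The dataset has n = 8 elements.
Index = floor(8 * 20 / 100) = floor(160 / 100) = floor(1.6) = 1
Counting from index 0 in the sorted data, the element at index 1 is 10.
Final answer: 10


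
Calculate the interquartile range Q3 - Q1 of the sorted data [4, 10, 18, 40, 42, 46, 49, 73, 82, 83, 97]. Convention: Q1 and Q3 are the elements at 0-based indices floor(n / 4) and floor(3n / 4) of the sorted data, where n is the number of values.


The data has n = 11 elements.
Q1 index = floor(11 / 4) = floor(2.75) = 2; Q3 index = floor(3 * 11 / 4) = floor(8.25) = 8
Q1 = element at index 2 = 18
Q3 = element at index 8 = 82
IQR = 82 - 18 = 64
Final answer: 64


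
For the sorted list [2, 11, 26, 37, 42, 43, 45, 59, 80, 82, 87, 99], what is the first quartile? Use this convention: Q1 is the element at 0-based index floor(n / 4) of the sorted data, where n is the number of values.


The list has n = 12 elements.
Q1 index = floor(12 / 4) = floor(3) = 3
Counting from index 0 in the sorted data, the element at index 3 is 37.
Final answer: 37


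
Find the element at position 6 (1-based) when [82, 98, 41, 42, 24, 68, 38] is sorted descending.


Sort descending: [98, 82, 68, 42, 41, 38, 24]
The 6th element (1-indexed) is at index 5.
Value = 38
Final answer: 38


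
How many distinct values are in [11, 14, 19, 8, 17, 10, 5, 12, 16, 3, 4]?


List all unique values:
Distinct values: [3, 4, 5, 8, 10, 11, 12, 14, 16, 17, 19]
Count = 11
Final answer: 11


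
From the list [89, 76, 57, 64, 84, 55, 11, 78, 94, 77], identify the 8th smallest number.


Sort ascending: [11, 55, 57, 64, 76, 77, 78, 84, 89, 94]
The 8th element (1-indexed) is at index 7.
Value = 84
Final answer: 84


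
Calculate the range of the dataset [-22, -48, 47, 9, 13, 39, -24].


Maximum value: 47
Minimum value: -48
Range = 47 - (-48) = 95
Final answer: 95


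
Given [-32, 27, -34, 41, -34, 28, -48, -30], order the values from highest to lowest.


Original list: [-32, 27, -34, 41, -34, 28, -48, -30]
Repeatedly take the largest remaining element:
  Remaining [-32, 27, -34, 41, -34, 28, -48, -30] -> largest is 41
  Remaining [-32, 27, -34, -34, 28, -48, -30] -> largest is 28
  Remaining [-32, 27, -34, -34, -48, -30] -> largest is 27
  Remaining [-32, -34, -34, -48, -30] -> largest is -30
  Remaining [-32, -34, -34, -48] -> largest is -32
  Remaining [-34, -34, -48] -> largest is -34
  Remaining [-34, -48] -> largest is -34
  Remaining [-48] -> largest is -48
Collecting the picks in order gives the descending list.
Final answer: [41, 28, 27, -30, -32, -34, -34, -48]


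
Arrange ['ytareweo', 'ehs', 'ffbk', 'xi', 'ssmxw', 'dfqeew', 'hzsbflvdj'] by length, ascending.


Compute lengths:
  'ytareweo' has length 8
  'ehs' has length 3
  'ffbk' has length 4
  'xi' has length 2
  'ssmxw' has length 5
  'dfqeew' has length 6
  'hzsbflvdj' has length 9
Lengths in increasing order: 2 < 3 < 4 < 5 < 6 < 8 < 9
Listing the words in that order gives the answer.
Final answer: ['xi', 'ehs', 'ffbk', 'ssmxw', 'dfqeew', 'ytareweo', 'hzsbflvdj']


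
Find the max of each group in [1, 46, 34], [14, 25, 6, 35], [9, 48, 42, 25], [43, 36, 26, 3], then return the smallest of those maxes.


Find max of each group:
  Group 1: [1, 46, 34] -> max = 46
  Group 2: [14, 25, 6, 35] -> max = 35
  Group 3: [9, 48, 42, 25] -> max = 48
  Group 4: [43, 36, 26, 3] -> max = 43
Maxes: [46, 35, 48, 43]
Minimum of maxes = 35
Final answer: 35


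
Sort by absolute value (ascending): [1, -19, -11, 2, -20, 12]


Compute absolute values:
  |1| = 1
  |-19| = 19
  |-11| = 11
  |2| = 2
  |-20| = 20
  |12| = 12
Absolute values in increasing order: 1 < 2 < 11 < 12 < 19 < 20
Listing the original numbers in that order gives the answer.
Final answer: [1, 2, -11, 12, -19, -20]


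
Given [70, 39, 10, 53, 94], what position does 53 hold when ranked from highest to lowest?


Sort descending: [94, 70, 53, 39, 10]
Find 53 in the sorted list.
53 is at position 3.
Final answer: 3


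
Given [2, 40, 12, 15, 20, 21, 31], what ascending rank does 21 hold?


Sort ascending: [2, 12, 15, 20, 21, 31, 40]
Find 21 in the sorted list.
21 is at position 5 (1-indexed).
Final answer: 5


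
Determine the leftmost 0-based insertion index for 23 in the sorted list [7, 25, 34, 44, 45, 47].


List is sorted: [7, 25, 34, 44, 45, 47]
We need the leftmost position where 23 can be inserted, i.e. the first index whose element is >= 23 (or the end of the list if none is).
Binary search with low=0, high=6 (0-based indices):
  low=0, high=6, mid=3: a[3]=44 >= 23, so high = 3
  low=0, high=3, mid=1: a[1]=25 >= 23, so high = 1
  low=0, high=1, mid=0: a[0]=7 < 23, so low = 1
Now low = high = 1, so the insertion index is 1.
Final answer: 1


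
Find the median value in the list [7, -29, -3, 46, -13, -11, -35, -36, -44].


First, sort the list: [-44, -36, -35, -29, -13, -11, -3, 7, 46]
The list has 9 elements (odd count).
The middle index is 4 (0-based), and the element there is -13.
Final answer: -13


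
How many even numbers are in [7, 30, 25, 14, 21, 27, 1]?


Check each element:
  7 is odd
  30 is even
  25 is odd
  14 is even
  21 is odd
  27 is odd
  1 is odd
Evens: [30, 14]
Count of evens = 2
Final answer: 2


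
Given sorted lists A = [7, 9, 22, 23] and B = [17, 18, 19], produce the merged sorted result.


List A: [7, 9, 22, 23]
List B: [17, 18, 19]
Repeatedly compare the front elements and take the smaller:
  7 vs 17 -> take 7
  9 vs 17 -> take 9
  22 vs 17 -> take 17
  22 vs 18 -> take 18
  22 vs 19 -> take 19
  B is exhausted; append the rest of A: [22, 23]
Final answer: [7, 9, 17, 18, 19, 22, 23]


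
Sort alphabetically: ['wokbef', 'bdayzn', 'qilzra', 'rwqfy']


Compare strings character by character (the first differing letter decides):
  'bdayzn' < 'qilzra' since 'b' < 'q' at position 1
  'qilzra' < 'rwqfy' since 'q' < 'r' at position 1
  'rwqfy' < 'wokbef' since 'r' < 'w' at position 1
Chaining these comparisons gives the alphabetical order.
Final answer: ['bdayzn', 'qilzra', 'rwqfy', 'wokbef']


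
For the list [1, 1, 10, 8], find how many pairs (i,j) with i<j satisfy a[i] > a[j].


For each element, count the later elements that are smaller than it:
  1 (index 0): smaller elements after it = [] -> 0
  1 (index 1): smaller elements after it = [] -> 0
  10 (index 2): smaller elements after it = [8] -> 1
Total inversions = 0 + 0 + 1 = 1
Final answer: 1


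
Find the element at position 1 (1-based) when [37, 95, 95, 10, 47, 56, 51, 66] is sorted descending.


Sort descending: [95, 95, 66, 56, 51, 47, 37, 10]
The 1st element (1-indexed) is at index 0.
Value = 95
Final answer: 95


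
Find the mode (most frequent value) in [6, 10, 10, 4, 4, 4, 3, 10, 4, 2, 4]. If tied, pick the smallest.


Count the frequency of each value:
  2 appears 1 time(s)
  3 appears 1 time(s)
  4 appears 5 time(s)
  6 appears 1 time(s)
  10 appears 3 time(s)
Maximum frequency is 5.
Only 4 reaches that frequency, so it is the mode.
Final answer: 4


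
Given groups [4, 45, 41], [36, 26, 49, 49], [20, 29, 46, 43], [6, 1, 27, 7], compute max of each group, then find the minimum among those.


Find max of each group:
  Group 1: [4, 45, 41] -> max = 45
  Group 2: [36, 26, 49, 49] -> max = 49
  Group 3: [20, 29, 46, 43] -> max = 46
  Group 4: [6, 1, 27, 7] -> max = 27
Maxes: [45, 49, 46, 27]
Minimum of maxes = 27
Final answer: 27


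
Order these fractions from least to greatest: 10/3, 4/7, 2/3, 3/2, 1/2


Convert to decimal for comparison:
  10/3 = 3.3333
  4/7 = 0.5714
  2/3 = 0.6667
  3/2 = 1.5
  1/2 = 0.5
Decimals in increasing order: 0.5 < 0.5714 < 0.6667 < 1.5 < 3.3333
Writing each back as its fraction gives the sorted order.
Final answer: 1/2, 4/7, 2/3, 3/2, 10/3


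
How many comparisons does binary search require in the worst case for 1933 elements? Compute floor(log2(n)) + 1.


Binary search halves the search space each step.
Maximum comparisons = floor(log2(1933)) + 1
log2(1933) = 10.9166
floor(log2(1933)) = 10, so 10 + 1 = 11
Final answer: 11


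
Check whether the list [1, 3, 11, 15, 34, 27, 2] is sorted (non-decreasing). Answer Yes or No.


Check consecutive pairs:
  1 <= 3? True
  3 <= 11? True
  11 <= 15? True
  15 <= 34? True
  34 <= 27? False
  27 <= 2? False
2 consecutive pair(s) are out of order, so the list is not sorted.
Final answer: No


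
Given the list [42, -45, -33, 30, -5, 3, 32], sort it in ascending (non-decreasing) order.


Original list: [42, -45, -33, 30, -5, 3, 32]
Repeatedly take the smallest remaining element:
  Remaining [42, -45, -33, 30, -5, 3, 32] -> smallest is -45
  Remaining [42, -33, 30, -5, 3, 32] -> smallest is -33
  Remaining [42, 30, -5, 3, 32] -> smallest is -5
  Remaining [42, 30, 3, 32] -> smallest is 3
  Remaining [42, 30, 32] -> smallest is 30
  Remaining [42, 32] -> smallest is 32
  Remaining [42] -> smallest is 42
Collecting the picks in order gives the sorted list.
Final answer: [-45, -33, -5, 3, 30, 32, 42]
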